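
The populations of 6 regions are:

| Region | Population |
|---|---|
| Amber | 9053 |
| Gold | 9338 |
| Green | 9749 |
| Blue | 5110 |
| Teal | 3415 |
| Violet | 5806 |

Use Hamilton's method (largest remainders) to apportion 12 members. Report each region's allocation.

Amber=2; Gold=3; Green=3; Blue=1; Teal=1; Violet=2

The standard divisor is 42471/12 ≈ 3539.25.
Standard quotas: Amber 2.5579, Gold 2.6384, Green 2.7545, Blue 1.4438, Teal 0.9649, Violet 1.6405.
Lower quotas: Amber 2, Gold 2, Green 2, Blue 1, Teal 0, Violet 1 (sum 8, leaving 4 seats).
Remainders in descending order: Teal 0.9649, Green 0.7545, Violet 0.6405, Gold 0.6384, Amber 0.5579, Blue 0.4438.
The surplus seats go to Teal, Green, Violet, Gold.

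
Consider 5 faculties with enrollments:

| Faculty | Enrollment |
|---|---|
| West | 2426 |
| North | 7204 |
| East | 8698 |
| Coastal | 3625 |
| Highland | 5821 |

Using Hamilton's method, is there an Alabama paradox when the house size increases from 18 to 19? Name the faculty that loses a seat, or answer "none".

At 18 seats: West 1, North 5, East 6, Coastal 2, Highland 4.
At 19 seats: West 2, North 5, East 6, Coastal 2, Highland 4.
No faculty's allocation decreased.

none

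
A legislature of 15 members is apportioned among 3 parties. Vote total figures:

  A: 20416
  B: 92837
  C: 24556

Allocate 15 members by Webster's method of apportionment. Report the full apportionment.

A 2, B 10, C 3

Standard divisor 137809/15 ≈ 9187.267; standard quotas: A 2.222, B 10.105, C 2.673.
Rounding to the nearest integer gives A 2, B 10, C 3 — total 15, matching the house size, so no adjustment is needed.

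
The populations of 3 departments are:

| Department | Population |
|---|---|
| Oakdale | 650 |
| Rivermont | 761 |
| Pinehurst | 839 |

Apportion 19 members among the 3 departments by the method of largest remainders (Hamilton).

The standard divisor is 2250/19 ≈ 118.421.
Standard quotas: Oakdale 5.489, Rivermont 6.426, Pinehurst 7.085.
Lower quotas: Oakdale 5, Rivermont 6, Pinehurst 7 (sum 18, leaving 1 seat).
Remainders in descending order: Oakdale 0.489, Rivermont 0.426, Pinehurst 0.085.
The surplus seat goes to Oakdale.

Oakdale 6, Rivermont 6, Pinehurst 7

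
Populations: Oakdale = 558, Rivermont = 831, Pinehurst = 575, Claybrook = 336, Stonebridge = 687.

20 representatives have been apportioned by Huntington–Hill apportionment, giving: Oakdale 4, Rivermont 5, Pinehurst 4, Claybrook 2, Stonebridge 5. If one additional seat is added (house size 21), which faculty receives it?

Priority for the next seat is population ÷ (√(s·(s+1))).
Priorities: Oakdale 124.773, Rivermont 151.719, Pinehurst 128.574, Claybrook 137.171, Stonebridge 125.428.
Highest priority: Rivermont.

Rivermont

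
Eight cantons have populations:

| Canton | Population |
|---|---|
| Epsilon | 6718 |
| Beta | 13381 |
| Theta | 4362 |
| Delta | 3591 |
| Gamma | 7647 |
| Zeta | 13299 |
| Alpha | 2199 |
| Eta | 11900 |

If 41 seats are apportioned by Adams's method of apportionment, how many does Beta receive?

Standard divisor 63097/41 ≈ 1538.951; standard quotas: Epsilon 4.365, Beta 8.695, Theta 2.834, Delta 2.333, Gamma 4.969, Zeta 8.642, Alpha 1.429, Eta 7.733.
Rounding up gives 5, 9, 3, 3, 5, 9, 2, 8 = 44 seats, so the divisor must be adjusted.
With modified divisor 1690: modified quotas Epsilon 3.975, Beta 7.918, Theta 2.581, Delta 2.125, Gamma 4.525, Zeta 7.869, Alpha 1.301, Eta 7.041.
Rounding up: Epsilon 4, Beta 8, Theta 3, Delta 3, Gamma 5, Zeta 8, Alpha 2, Eta 8 (total 41).
Beta receives 8.

8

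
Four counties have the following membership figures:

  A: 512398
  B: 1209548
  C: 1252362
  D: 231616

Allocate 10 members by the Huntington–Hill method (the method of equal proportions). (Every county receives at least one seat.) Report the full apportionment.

With divisor 355346: modified quotas A 1.442, B 3.404, C 3.524, D 0.652.
Geometric-mean thresholds: A √(1·2)=1.414, B √(3·4)=3.464, C √(3·4)=3.464, D (min 1).
Each quota rounded against its threshold gives A 2, B 3, C 4, D 1 (total 10).

A=2, B=3, C=4, D=1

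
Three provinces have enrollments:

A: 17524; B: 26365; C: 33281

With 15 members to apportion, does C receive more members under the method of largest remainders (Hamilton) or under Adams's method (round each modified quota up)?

Hamilton

Hamilton: A 3, B 5, C 7.
Adams: A 4, B 5, C 6.
C gets 7 under Hamilton and 6 under Adams.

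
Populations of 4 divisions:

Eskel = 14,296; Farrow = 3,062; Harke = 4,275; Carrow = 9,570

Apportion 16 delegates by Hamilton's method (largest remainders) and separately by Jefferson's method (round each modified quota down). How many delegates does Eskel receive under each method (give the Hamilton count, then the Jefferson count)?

7 and 8

Hamilton: Eskel 7, Farrow 2, Harke 2, Carrow 5.
Jefferson: Eskel 8, Farrow 1, Harke 2, Carrow 5.
Eskel gets 7 under Hamilton and 8 under Jefferson.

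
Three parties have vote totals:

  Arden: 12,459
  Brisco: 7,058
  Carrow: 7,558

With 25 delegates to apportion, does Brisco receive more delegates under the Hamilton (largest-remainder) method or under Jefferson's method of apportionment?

Hamilton

Hamilton: Arden 11, Brisco 7, Carrow 7.
Jefferson: Arden 12, Brisco 6, Carrow 7.
Brisco gets 7 under Hamilton and 6 under Jefferson.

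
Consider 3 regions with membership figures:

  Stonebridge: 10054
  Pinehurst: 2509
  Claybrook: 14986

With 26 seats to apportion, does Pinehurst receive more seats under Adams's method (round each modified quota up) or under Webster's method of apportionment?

Adams: Stonebridge 9, Pinehurst 3, Claybrook 14.
Webster: Stonebridge 10, Pinehurst 2, Claybrook 14.
Pinehurst gets 3 under Adams and 2 under Webster.

Adams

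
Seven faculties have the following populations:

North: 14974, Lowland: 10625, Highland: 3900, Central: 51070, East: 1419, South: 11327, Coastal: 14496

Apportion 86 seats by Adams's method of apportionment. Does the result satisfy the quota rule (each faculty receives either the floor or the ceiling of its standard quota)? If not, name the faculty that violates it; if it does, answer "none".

Standard quotas: North 11.945, Lowland 8.475, Highland 3.111, Central 40.738, East 1.132, South 9.035, Coastal 11.563.
Adams allocation: North 12, Lowland 9, Highland 3, Central 39, East 2, South 9, Coastal 12.
Central has quota 40.738 (lower 40, upper 41) but receives 39 — outside the quota interval.

Central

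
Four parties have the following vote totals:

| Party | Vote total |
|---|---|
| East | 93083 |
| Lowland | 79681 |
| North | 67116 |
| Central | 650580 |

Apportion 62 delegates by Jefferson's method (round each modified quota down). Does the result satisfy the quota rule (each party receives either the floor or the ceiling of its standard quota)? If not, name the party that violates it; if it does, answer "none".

Standard quotas: East 6.481, Lowland 5.548, North 4.673, Central 45.298.
Jefferson allocation: East 6, Lowland 5, North 4, Central 47.
Central has quota 45.298 (lower 45, upper 46) but receives 47 — outside the quota interval.

Central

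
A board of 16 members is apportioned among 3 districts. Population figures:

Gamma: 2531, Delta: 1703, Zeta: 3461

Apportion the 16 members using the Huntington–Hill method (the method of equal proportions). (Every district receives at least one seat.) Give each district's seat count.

With divisor 477: modified quotas Gamma 5.306, Delta 3.570, Zeta 7.256.
Geometric-mean thresholds: Gamma √(5·6)=5.477, Delta √(3·4)=3.464, Zeta √(7·8)=7.483.
Each quota rounded against its threshold gives Gamma 5, Delta 4, Zeta 7 (total 16).

Gamma 5, Delta 4, Zeta 7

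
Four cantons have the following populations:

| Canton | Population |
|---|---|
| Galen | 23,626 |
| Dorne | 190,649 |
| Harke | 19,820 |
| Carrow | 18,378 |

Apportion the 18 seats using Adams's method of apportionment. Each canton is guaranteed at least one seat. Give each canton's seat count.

Galen: 2; Dorne: 12; Harke: 2; Carrow: 2

Standard divisor 252473/18 ≈ 14026.278; standard quotas: Galen 1.684, Dorne 13.592, Harke 1.413, Carrow 1.310.
Rounding up gives 2, 14, 2, 2 = 20 seats, so the divisor must be adjusted.
With modified divisor 16600: modified quotas Galen 1.423, Dorne 11.485, Harke 1.194, Carrow 1.107.
Rounding up: Galen 2, Dorne 12, Harke 2, Carrow 2 (total 18).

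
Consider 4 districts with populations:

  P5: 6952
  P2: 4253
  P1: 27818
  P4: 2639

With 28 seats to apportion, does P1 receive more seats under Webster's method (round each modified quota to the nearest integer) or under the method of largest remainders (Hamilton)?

Hamilton

Webster: P5 5, P2 3, P1 18, P4 2.
Hamilton: P5 4, P2 3, P1 19, P4 2.
P1 gets 18 under Webster and 19 under Hamilton.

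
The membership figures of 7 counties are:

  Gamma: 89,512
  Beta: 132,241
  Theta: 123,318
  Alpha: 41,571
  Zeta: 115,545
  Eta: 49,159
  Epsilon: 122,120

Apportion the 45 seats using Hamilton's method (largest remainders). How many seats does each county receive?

Gamma 6; Beta 9; Theta 8; Alpha 3; Zeta 8; Eta 3; Epsilon 8

Total 673466; standard divisor 673466/45 ≈ 14965.911.
Standard quotas: Gamma 5.9811, Beta 8.8361, Theta 8.2399, Alpha 2.7777, Zeta 7.7205, Eta 3.2847, Epsilon 8.1599.
Lower quotas: Gamma 5, Beta 8, Theta 8, Alpha 2, Zeta 7, Eta 3, Epsilon 8 (sum 41, leaving 4 seats).
Remainders in descending order: Gamma 0.9811, Beta 0.8361, Alpha 0.7777, Zeta 0.7205, Eta 0.2847, Theta 0.2399, Epsilon 0.1599.
The surplus seats go to Gamma, Beta, Alpha, Zeta.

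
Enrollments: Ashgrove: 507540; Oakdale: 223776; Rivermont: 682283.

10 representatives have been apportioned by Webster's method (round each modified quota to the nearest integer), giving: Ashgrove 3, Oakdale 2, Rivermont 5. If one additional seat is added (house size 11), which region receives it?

Priority for the next seat is population ÷ (current seats + 0.5).
Priorities: Ashgrove 145011.429, Oakdale 89510.400, Rivermont 124051.455.
Highest priority: Ashgrove.

Ashgrove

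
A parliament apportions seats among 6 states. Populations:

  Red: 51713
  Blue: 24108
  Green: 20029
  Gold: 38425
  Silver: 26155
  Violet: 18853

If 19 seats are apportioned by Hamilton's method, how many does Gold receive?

4

Total 179283; standard divisor 179283/19 ≈ 9435.947.
Standard quotas: Red 5.4804, Blue 2.5549, Green 2.1226, Gold 4.0722, Silver 2.7718, Violet 1.9980.
Lower quotas: Red 5, Blue 2, Green 2, Gold 4, Silver 2, Violet 1 (sum 16, leaving 3 seats).
Remainders in descending order: Violet 0.9980, Silver 0.7718, Blue 0.5549, Red 0.4804, Green 0.1226, Gold 0.0722.
Largest remainders: Violet, Silver, Blue receive the extra seats.
Gold receives 4.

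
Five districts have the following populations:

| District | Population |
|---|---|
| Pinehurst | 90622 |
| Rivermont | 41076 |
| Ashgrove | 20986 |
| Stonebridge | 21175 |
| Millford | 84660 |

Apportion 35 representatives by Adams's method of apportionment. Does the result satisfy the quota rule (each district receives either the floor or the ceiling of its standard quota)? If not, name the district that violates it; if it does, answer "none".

none

Standard quotas: Pinehurst 12.269, Rivermont 5.561, Ashgrove 2.841, Stonebridge 2.867, Millford 11.462.
Adams allocation: Pinehurst 12, Rivermont 6, Ashgrove 3, Stonebridge 3, Millford 11.
Every allocation lies between the lower and upper quota.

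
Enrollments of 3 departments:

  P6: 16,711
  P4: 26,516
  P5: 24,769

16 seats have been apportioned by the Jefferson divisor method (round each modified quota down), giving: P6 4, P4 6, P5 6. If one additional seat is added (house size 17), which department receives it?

Priority for the next seat is population ÷ (current seats + 1).
Priorities: P6 3342.200, P4 3788.000, P5 3538.429.
Highest priority: P4.

P4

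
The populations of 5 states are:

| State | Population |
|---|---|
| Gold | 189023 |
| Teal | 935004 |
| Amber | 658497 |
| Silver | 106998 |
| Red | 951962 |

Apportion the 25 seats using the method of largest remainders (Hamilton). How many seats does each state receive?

The standard divisor is 2841484/25 ≈ 113659.36.
Standard quotas: Gold 1.6631, Teal 8.2264, Amber 5.7936, Silver 0.9414, Red 8.3756.
Lower quotas: Gold 1, Teal 8, Amber 5, Silver 0, Red 8 (sum 22, leaving 3 seats).
Remainders in descending order: Silver 0.9414, Amber 0.7936, Gold 0.6631, Red 0.3756, Teal 0.2264.
Largest remainders: Silver, Amber, Gold receive the extra seats.

Gold: 2; Teal: 8; Amber: 6; Silver: 1; Red: 8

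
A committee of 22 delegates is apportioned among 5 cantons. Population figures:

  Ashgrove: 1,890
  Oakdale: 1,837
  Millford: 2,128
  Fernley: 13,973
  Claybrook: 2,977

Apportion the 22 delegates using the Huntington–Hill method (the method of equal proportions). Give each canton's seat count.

With divisor 1077: modified quotas Ashgrove 1.755, Oakdale 1.706, Millford 1.976, Fernley 12.974, Claybrook 2.764.
Geometric-mean thresholds: Ashgrove √(1·2)=1.414, Oakdale √(1·2)=1.414, Millford √(1·2)=1.414, Fernley √(12·13)=12.490, Claybrook √(2·3)=2.449.
Each quota rounded against its threshold gives Ashgrove 2, Oakdale 2, Millford 2, Fernley 13, Claybrook 3 (total 22).

Ashgrove: 2; Oakdale: 2; Millford: 2; Fernley: 13; Claybrook: 3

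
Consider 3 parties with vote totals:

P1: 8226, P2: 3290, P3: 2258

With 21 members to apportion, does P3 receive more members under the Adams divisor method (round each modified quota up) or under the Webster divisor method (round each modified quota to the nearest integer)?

Adams

Adams: P1 12, P2 5, P3 4.
Webster: P1 13, P2 5, P3 3.
P3 gets 4 under Adams and 3 under Webster.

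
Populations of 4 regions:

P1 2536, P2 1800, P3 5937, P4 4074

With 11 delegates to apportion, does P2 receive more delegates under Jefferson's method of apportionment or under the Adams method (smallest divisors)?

Adams

Jefferson: P1 2, P2 1, P3 5, P4 3.
Adams: P1 2, P2 2, P3 4, P4 3.
P2 gets 1 under Jefferson and 2 under Adams.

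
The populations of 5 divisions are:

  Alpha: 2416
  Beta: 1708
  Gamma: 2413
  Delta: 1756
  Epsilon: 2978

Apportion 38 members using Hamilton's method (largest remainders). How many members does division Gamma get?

Standard divisor: 11271 ÷ 38 ≈ 296.605.
Standard quotas: Alpha 8.146, Beta 5.758, Gamma 8.135, Delta 5.920, Epsilon 10.040.
Lower quotas: Alpha 8, Beta 5, Gamma 8, Delta 5, Epsilon 10 (sum 36, leaving 2 seats).
Remainders in descending order: Delta 0.920, Beta 0.758, Alpha 0.146, Gamma 0.135, Epsilon 0.040.
The surplus seats go to Delta, Beta.
Gamma receives 8.

8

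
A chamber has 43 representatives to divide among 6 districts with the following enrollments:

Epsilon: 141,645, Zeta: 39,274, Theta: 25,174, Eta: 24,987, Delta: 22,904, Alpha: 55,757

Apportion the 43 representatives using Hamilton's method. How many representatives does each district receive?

Epsilon: 20; Zeta: 5; Theta: 4; Eta: 3; Delta: 3; Alpha: 8

The standard divisor is 309741/43 ≈ 7203.279.
Standard quotas: Epsilon 19.6640, Zeta 5.4522, Theta 3.4948, Eta 3.4688, Delta 3.1797, Alpha 7.7405.
Lower quotas: Epsilon 19, Zeta 5, Theta 3, Eta 3, Delta 3, Alpha 7 (sum 40, leaving 3 seats).
Remainders in descending order: Alpha 0.7405, Epsilon 0.6640, Theta 0.4948, Eta 0.4688, Zeta 0.4522, Delta 0.1797.
The surplus seats go to Alpha, Epsilon, Theta.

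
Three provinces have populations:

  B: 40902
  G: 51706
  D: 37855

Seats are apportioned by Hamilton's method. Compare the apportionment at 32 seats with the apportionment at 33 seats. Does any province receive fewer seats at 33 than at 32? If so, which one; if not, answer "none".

At 32 seats: B 10, G 13, D 9.
At 33 seats: B 10, G 13, D 10.
No province's allocation decreased.

none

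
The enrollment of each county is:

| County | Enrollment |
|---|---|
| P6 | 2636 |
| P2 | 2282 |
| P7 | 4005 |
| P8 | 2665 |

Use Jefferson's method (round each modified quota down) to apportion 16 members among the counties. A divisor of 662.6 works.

P6=3; P2=3; P7=6; P8=4

With modified divisor 662.6: modified quotas P6 3.978, P2 3.444, P7 6.044, P8 4.022.
Rounding down: P6 3, P2 3, P7 6, P8 4 (total 16).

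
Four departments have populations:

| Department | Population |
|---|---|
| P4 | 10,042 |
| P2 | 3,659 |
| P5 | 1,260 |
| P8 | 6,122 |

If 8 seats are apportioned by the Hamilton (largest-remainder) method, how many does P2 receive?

1

Total 21083; standard divisor 21083/8 ≈ 2635.375.
Standard quotas: P4 3.8105, P2 1.3884, P5 0.4781, P8 2.3230.
Lower quotas: P4 3, P2 1, P5 0, P8 2 (sum 6, leaving 2 seats).
Remainders in descending order: P4 0.8105, P5 0.4781, P2 0.3884, P8 0.3230.
The surplus seats go to P4, P5.
P2 receives 1.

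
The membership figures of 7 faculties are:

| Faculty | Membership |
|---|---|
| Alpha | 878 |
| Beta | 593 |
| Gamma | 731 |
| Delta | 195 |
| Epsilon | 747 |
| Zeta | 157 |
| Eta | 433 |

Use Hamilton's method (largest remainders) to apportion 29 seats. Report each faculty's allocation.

Alpha 7, Beta 5, Gamma 6, Delta 1, Epsilon 6, Zeta 1, Eta 3

The standard divisor is 3734/29 ≈ 128.759.
Standard quotas: Alpha 6.819, Beta 4.606, Gamma 5.677, Delta 1.514, Epsilon 5.802, Zeta 1.219, Eta 3.363.
Lower quotas: Alpha 6, Beta 4, Gamma 5, Delta 1, Epsilon 5, Zeta 1, Eta 3 (sum 25, leaving 4 seats).
Remainders in descending order: Alpha 0.819, Epsilon 0.802, Gamma 0.677, Beta 0.606, Delta 0.514, Eta 0.363, Zeta 0.219.
The surplus seats go to Alpha, Epsilon, Gamma, Beta.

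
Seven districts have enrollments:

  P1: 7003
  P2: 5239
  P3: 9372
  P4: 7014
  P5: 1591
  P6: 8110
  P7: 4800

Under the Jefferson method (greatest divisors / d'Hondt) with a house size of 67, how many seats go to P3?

15

Standard divisor 43129/67 ≈ 643.716; standard quotas: P1 10.879, P2 8.139, P3 14.559, P4 10.896, P5 2.472, P6 12.599, P7 7.457.
Rounding down gives 10, 8, 14, 10, 2, 12, 7 = 63 seats, so the divisor must be adjusted.
With modified divisor 610: modified quotas P1 11.480, P2 8.589, P3 15.364, P4 11.498, P5 2.608, P6 13.295, P7 7.869.
Rounding down: P1 11, P2 8, P3 15, P4 11, P5 2, P6 13, P7 7 (total 67).
P3 receives 15.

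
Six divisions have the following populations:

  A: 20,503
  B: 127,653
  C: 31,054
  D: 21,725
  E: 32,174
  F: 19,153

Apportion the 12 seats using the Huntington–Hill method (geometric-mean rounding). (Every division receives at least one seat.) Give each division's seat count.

A: 1, B: 6, C: 1, D: 1, E: 2, F: 1

With divisor 22354: modified quotas A 0.917, B 5.711, C 1.389, D 0.972, E 1.439, F 0.857.
Geometric-mean thresholds: A (min 1), B √(5·6)=5.477, C √(1·2)=1.414, D (min 1), E √(1·2)=1.414, F (min 1).
Each quota rounded against its threshold gives A 1, B 6, C 1, D 1, E 2, F 1 (total 12).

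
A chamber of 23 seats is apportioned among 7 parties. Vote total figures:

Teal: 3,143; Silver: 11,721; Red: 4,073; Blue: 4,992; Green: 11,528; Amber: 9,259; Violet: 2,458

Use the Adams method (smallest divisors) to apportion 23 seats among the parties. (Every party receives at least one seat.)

Standard divisor 47174/23 ≈ 2051.043; standard quotas: Teal 1.532, Silver 5.715, Red 1.986, Blue 2.434, Green 5.621, Amber 4.514, Violet 1.198.
Rounding up gives 2, 6, 2, 3, 6, 5, 2 = 26 seats, so the divisor must be adjusted.
With modified divisor 2400: modified quotas Teal 1.310, Silver 4.884, Red 1.697, Blue 2.080, Green 4.803, Amber 3.858, Violet 1.024.
Rounding up: Teal 2, Silver 5, Red 2, Blue 3, Green 5, Amber 4, Violet 2 (total 23).

Teal=2; Silver=5; Red=2; Blue=3; Green=5; Amber=4; Violet=2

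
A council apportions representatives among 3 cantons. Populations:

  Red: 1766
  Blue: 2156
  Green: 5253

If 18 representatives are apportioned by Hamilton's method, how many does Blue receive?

4

Standard divisor: 9175 ÷ 18 ≈ 509.722.
Standard quotas: Red 3.4646, Blue 4.2298, Green 10.3056.
Lower quotas: Red 3, Blue 4, Green 10 (sum 17, leaving 1 seat).
Remainders in descending order: Red 0.4646, Green 0.3056, Blue 0.2298.
Largest remainder: Red receives the extra seat.
Blue receives 4.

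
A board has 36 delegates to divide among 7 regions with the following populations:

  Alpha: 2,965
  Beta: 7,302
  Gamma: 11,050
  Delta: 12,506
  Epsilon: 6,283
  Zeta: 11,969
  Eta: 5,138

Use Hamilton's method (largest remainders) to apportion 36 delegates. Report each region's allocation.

Alpha: 2, Beta: 5, Gamma: 7, Delta: 8, Epsilon: 4, Zeta: 7, Eta: 3

Standard divisor: 57213 ÷ 36 ≈ 1589.25.
Standard quotas: Alpha 1.8657, Beta 4.5946, Gamma 6.9530, Delta 7.8691, Epsilon 3.9534, Zeta 7.5312, Eta 3.2330.
Lower quotas: Alpha 1, Beta 4, Gamma 6, Delta 7, Epsilon 3, Zeta 7, Eta 3 (sum 31, leaving 5 seats).
Remainders in descending order: Epsilon 0.9534, Gamma 0.9530, Delta 0.8691, Alpha 0.8657, Beta 0.5946, Zeta 0.5312, Eta 0.2330.
The surplus seats go to Epsilon, Gamma, Delta, Alpha, Beta.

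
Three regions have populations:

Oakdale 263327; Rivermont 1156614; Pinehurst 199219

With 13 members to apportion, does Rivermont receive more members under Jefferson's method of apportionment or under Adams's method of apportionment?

Jefferson

Jefferson: Oakdale 2, Rivermont 10, Pinehurst 1.
Adams: Oakdale 2, Rivermont 9, Pinehurst 2.
Rivermont gets 10 under Jefferson and 9 under Adams.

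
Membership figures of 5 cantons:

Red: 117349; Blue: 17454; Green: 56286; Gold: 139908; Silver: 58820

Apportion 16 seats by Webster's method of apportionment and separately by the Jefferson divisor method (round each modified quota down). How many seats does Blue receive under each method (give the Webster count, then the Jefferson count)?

Webster: Red 5, Blue 1, Green 2, Gold 6, Silver 2.
Jefferson: Red 5, Blue 0, Green 2, Gold 7, Silver 2.
Blue gets 1 under Webster and 0 under Jefferson.

1 and 0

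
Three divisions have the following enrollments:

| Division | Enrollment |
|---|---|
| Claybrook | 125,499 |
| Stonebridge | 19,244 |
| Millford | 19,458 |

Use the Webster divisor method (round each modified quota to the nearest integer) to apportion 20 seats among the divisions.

Standard divisor 164201/20 ≈ 8210.05; standard quotas: Claybrook 15.286, Stonebridge 2.344, Millford 2.370.
Rounding to the nearest integer gives 15, 2, 2 = 19 seats, so the divisor must be adjusted.
With modified divisor 7900: modified quotas Claybrook 15.886, Stonebridge 2.436, Millford 2.463.
Rounding to the nearest integer: Claybrook 16, Stonebridge 2, Millford 2 (total 20).

Claybrook 16, Stonebridge 2, Millford 2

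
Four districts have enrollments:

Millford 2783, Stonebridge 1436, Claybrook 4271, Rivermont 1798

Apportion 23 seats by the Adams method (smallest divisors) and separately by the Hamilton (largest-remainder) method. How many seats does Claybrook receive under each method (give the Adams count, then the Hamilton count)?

Adams: Millford 6, Stonebridge 4, Claybrook 9, Rivermont 4.
Hamilton: Millford 6, Stonebridge 3, Claybrook 10, Rivermont 4.
Claybrook gets 9 under Adams and 10 under Hamilton.

9 and 10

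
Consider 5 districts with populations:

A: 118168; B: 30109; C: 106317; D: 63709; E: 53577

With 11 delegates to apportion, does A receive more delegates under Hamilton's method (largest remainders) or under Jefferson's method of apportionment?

Hamilton: A 3, B 1, C 3, D 2, E 2.
Jefferson: A 4, B 1, C 3, D 2, E 1.
A gets 3 under Hamilton and 4 under Jefferson.

Jefferson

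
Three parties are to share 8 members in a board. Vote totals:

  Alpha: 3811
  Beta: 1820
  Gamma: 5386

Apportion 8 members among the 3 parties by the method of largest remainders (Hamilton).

Alpha 3, Beta 1, Gamma 4

The standard divisor is 11017/8 ≈ 1377.125.
Standard quotas: Alpha 2.7674, Beta 1.3216, Gamma 3.9110.
Lower quotas: Alpha 2, Beta 1, Gamma 3 (sum 6, leaving 2 seats).
Remainders in descending order: Gamma 0.9110, Alpha 0.7674, Beta 0.3216.
Largest remainders: Gamma, Alpha receive the extra seats.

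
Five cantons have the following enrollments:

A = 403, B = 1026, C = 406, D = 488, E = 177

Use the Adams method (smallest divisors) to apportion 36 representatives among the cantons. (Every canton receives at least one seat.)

A 6; B 14; C 6; D 7; E 3

Standard divisor 2500/36 ≈ 69.444; standard quotas: A 5.803, B 14.774, C 5.846, D 7.027, E 2.549.
Rounding up gives 6, 15, 6, 8, 3 = 38 seats, so the divisor must be adjusted.
With modified divisor 76: modified quotas A 5.303, B 13.500, C 5.342, D 6.421, E 2.329.
Rounding up: A 6, B 14, C 6, D 7, E 3 (total 36).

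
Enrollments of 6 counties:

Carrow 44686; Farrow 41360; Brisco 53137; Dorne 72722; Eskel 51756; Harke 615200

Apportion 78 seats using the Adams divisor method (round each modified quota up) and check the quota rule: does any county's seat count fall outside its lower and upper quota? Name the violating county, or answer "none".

Harke

Standard quotas: Carrow 3.966, Farrow 3.671, Brisco 4.716, Dorne 6.454, Eskel 4.593, Harke 54.600.
Adams allocation: Carrow 4, Farrow 4, Brisco 5, Dorne 7, Eskel 5, Harke 53.
Harke has quota 54.600 (lower 54, upper 55) but receives 53 — outside the quota interval.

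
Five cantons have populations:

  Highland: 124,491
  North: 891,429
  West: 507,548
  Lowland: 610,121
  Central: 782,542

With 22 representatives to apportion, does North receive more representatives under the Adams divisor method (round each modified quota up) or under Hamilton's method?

Adams: Highland 1, North 6, West 4, Lowland 5, Central 6.
Hamilton: Highland 1, North 7, West 4, Lowland 4, Central 6.
North gets 6 under Adams and 7 under Hamilton.

Hamilton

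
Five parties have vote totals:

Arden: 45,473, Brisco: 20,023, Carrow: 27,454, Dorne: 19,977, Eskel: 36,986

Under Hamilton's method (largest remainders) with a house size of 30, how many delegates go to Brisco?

4

The standard divisor is 149913/30 ≈ 4997.1.
Standard quotas: Arden 9.0999, Brisco 4.0069, Carrow 5.4940, Dorne 3.9977, Eskel 7.4015.
Lower quotas: Arden 9, Brisco 4, Carrow 5, Dorne 3, Eskel 7 (sum 28, leaving 2 seats).
Remainders in descending order: Dorne 0.9977, Carrow 0.4940, Eskel 0.4015, Arden 0.0999, Brisco 0.0069.
Largest remainders: Dorne, Carrow receive the extra seats.
Brisco receives 4.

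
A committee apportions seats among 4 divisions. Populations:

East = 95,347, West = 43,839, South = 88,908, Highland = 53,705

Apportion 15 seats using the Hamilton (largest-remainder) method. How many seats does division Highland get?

Standard divisor: 281799 ÷ 15 ≈ 18786.6.
Standard quotas: East 5.0753, West 2.3335, South 4.7325, Highland 2.8587.
Lower quotas: East 5, West 2, South 4, Highland 2 (sum 13, leaving 2 seats).
Remainders in descending order: Highland 0.8587, South 0.7325, West 0.3335, East 0.0753.
The surplus seats go to Highland, South.
Highland receives 3.

3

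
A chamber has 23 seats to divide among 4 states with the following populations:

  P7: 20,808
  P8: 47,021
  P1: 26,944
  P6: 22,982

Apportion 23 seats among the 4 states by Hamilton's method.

P7: 4; P8: 9; P1: 5; P6: 5

Total 117755; standard divisor 117755/23 ≈ 5119.783.
Standard quotas: P7 4.0642, P8 9.1842, P1 5.2627, P6 4.4889.
Lower quotas: P7 4, P8 9, P1 5, P6 4 (sum 22, leaving 1 seat).
Remainders in descending order: P6 0.4889, P1 0.2627, P8 0.1842, P7 0.0642.
Largest remainder: P6 receives the extra seat.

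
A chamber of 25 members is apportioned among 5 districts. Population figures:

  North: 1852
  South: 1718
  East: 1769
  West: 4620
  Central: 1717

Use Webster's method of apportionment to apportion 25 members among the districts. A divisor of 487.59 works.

With modified divisor 487.59: modified quotas North 3.798, South 3.523, East 3.628, West 9.475, Central 3.521.
Rounding to the nearest integer: North 4, South 4, East 4, West 9, Central 4 (total 25).

North=4, South=4, East=4, West=9, Central=4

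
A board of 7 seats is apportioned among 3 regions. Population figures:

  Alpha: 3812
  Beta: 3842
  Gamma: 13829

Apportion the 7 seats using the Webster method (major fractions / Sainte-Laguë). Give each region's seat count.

Alpha=1, Beta=1, Gamma=5

Standard divisor 21483/7 ≈ 3069; standard quotas: Alpha 1.242, Beta 1.252, Gamma 4.506.
Rounding to the nearest integer gives Alpha 1, Beta 1, Gamma 5 — total 7, matching the house size, so no adjustment is needed.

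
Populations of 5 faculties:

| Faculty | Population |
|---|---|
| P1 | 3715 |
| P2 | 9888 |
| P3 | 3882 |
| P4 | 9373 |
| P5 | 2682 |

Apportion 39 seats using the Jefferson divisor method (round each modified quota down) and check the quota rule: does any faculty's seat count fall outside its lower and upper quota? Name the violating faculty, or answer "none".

Standard quotas: P1 4.905, P2 13.055, P3 5.125, P4 12.375, P5 3.541.
Jefferson allocation: P1 5, P2 13, P3 5, P4 13, P5 3.
Every allocation lies between the lower and upper quota.

none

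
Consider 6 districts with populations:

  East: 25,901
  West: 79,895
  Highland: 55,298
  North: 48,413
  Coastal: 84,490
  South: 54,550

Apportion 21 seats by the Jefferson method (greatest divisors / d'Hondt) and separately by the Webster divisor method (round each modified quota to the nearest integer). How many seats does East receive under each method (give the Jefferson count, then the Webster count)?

1 and 2

Jefferson: East 1, West 5, Highland 3, North 3, Coastal 6, South 3.
Webster: East 2, West 5, Highland 3, North 3, Coastal 5, South 3.
East gets 1 under Jefferson and 2 under Webster.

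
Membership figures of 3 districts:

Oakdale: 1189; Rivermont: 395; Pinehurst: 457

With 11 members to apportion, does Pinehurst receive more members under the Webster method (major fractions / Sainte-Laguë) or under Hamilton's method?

Hamilton

Webster: Oakdale 7, Rivermont 2, Pinehurst 2.
Hamilton: Oakdale 6, Rivermont 2, Pinehurst 3.
Pinehurst gets 2 under Webster and 3 under Hamilton.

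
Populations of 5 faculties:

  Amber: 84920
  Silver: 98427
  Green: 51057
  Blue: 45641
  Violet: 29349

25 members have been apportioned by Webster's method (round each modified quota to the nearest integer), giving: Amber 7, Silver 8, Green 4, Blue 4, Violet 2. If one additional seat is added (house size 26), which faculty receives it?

Priority for the next seat is population ÷ (current seats + 0.5).
Priorities: Amber 11322.667, Silver 11579.647, Green 11346.000, Blue 10142.444, Violet 11739.600.
Highest priority: Violet.

Violet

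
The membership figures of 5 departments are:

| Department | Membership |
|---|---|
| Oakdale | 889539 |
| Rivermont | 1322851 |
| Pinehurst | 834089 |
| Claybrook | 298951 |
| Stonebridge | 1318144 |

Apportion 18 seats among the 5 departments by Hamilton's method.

Oakdale: 4; Rivermont: 5; Pinehurst: 3; Claybrook: 1; Stonebridge: 5

The standard divisor is 4663574/18 ≈ 259087.444.
Standard quotas: Oakdale 3.4334, Rivermont 5.1058, Pinehurst 3.2193, Claybrook 1.1539, Stonebridge 5.0876.
Lower quotas: Oakdale 3, Rivermont 5, Pinehurst 3, Claybrook 1, Stonebridge 5 (sum 17, leaving 1 seat).
Remainders in descending order: Oakdale 0.4334, Pinehurst 0.2193, Claybrook 0.1539, Rivermont 0.1058, Stonebridge 0.0876.
Largest remainder: Oakdale receives the extra seat.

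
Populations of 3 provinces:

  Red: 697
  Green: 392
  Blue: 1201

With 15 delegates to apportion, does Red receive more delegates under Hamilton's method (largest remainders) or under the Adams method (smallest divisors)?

Hamilton: Red 4, Green 3, Blue 8.
Adams: Red 5, Green 3, Blue 7.
Red gets 4 under Hamilton and 5 under Adams.

Adams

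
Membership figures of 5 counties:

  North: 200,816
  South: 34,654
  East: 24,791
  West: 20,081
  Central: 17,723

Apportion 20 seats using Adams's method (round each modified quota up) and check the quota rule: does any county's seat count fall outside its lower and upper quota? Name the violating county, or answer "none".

Standard quotas: North 13.475, South 2.325, East 1.663, West 1.347, Central 1.189.
Adams allocation: North 12, South 2, East 2, West 2, Central 2.
North has quota 13.475 (lower 13, upper 14) but receives 12 — outside the quota interval.

North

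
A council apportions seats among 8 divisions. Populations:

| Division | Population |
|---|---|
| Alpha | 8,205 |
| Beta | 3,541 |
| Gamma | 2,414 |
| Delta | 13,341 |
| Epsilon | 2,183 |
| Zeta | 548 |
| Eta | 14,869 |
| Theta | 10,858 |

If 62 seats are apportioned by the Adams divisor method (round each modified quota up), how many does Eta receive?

16

Standard divisor 55959/62 ≈ 902.565; standard quotas: Alpha 9.091, Beta 3.923, Gamma 2.675, Delta 14.781, Epsilon 2.419, Zeta 0.607, Eta 16.474, Theta 12.030.
Rounding up gives 10, 4, 3, 15, 3, 1, 17, 13 = 66 seats, so the divisor must be adjusted.
With modified divisor 970: modified quotas Alpha 8.459, Beta 3.651, Gamma 2.489, Delta 13.754, Epsilon 2.251, Zeta 0.565, Eta 15.329, Theta 11.194.
Rounding up: Alpha 9, Beta 4, Gamma 3, Delta 14, Epsilon 3, Zeta 1, Eta 16, Theta 12 (total 62).
Eta receives 16.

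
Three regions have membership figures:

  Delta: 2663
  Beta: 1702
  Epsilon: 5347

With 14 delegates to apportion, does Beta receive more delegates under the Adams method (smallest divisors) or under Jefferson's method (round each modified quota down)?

Adams: Delta 4, Beta 3, Epsilon 7.
Jefferson: Delta 4, Beta 2, Epsilon 8.
Beta gets 3 under Adams and 2 under Jefferson.

Adams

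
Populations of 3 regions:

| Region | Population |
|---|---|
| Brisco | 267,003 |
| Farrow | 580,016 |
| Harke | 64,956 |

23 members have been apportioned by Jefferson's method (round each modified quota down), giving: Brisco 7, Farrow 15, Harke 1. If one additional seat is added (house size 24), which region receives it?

Priority for the next seat is population ÷ (current seats + 1).
Priorities: Brisco 33375.375, Farrow 36251.000, Harke 32478.000.
Highest priority: Farrow.

Farrow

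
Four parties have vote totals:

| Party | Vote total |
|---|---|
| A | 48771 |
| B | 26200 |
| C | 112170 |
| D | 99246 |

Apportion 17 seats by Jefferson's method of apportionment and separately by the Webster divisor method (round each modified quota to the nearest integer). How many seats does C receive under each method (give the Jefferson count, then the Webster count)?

7 and 6

Jefferson: A 3, B 1, C 7, D 6.
Webster: A 3, B 2, C 6, D 6.
C gets 7 under Jefferson and 6 under Webster.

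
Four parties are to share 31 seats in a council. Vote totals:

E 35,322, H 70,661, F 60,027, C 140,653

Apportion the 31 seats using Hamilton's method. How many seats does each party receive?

E=4, H=7, F=6, C=14

Total 306663; standard divisor 306663/31 ≈ 9892.355.
Standard quotas: E 3.5706, H 7.1430, F 6.0680, C 14.2184.
Lower quotas: E 3, H 7, F 6, C 14 (sum 30, leaving 1 seat).
Remainders in descending order: E 0.5706, C 0.2184, H 0.1430, F 0.0680.
The surplus seat goes to E.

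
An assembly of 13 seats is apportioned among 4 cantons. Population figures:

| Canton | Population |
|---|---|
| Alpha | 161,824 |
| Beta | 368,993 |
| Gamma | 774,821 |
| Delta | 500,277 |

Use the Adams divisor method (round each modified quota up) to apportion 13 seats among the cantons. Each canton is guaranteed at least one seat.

Standard divisor 1805915/13 ≈ 138916.538; standard quotas: Alpha 1.165, Beta 2.656, Gamma 5.578, Delta 3.601.
Rounding up gives 2, 3, 6, 4 = 15 seats, so the divisor must be adjusted.
With modified divisor 165278: modified quotas Alpha 0.979, Beta 2.233, Gamma 4.688, Delta 3.027.
Rounding up: Alpha 1, Beta 3, Gamma 5, Delta 4 (total 13).

Alpha 1, Beta 3, Gamma 5, Delta 4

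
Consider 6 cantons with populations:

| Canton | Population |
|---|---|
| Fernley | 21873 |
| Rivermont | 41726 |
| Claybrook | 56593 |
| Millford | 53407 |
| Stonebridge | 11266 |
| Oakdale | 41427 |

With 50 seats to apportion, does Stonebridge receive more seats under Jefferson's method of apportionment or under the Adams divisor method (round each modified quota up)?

Adams

Jefferson: Fernley 5, Rivermont 9, Claybrook 13, Millford 12, Stonebridge 2, Oakdale 9.
Adams: Fernley 5, Rivermont 9, Claybrook 12, Millford 12, Stonebridge 3, Oakdale 9.
Stonebridge gets 2 under Jefferson and 3 under Adams.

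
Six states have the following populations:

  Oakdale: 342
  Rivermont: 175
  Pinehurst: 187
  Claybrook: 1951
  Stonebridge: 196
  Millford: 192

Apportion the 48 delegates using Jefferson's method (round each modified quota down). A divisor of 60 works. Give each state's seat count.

Oakdale=5, Rivermont=2, Pinehurst=3, Claybrook=32, Stonebridge=3, Millford=3

With modified divisor 60: modified quotas Oakdale 5.700, Rivermont 2.917, Pinehurst 3.117, Claybrook 32.517, Stonebridge 3.267, Millford 3.200.
Rounding down: Oakdale 5, Rivermont 2, Pinehurst 3, Claybrook 32, Stonebridge 3, Millford 3 (total 48).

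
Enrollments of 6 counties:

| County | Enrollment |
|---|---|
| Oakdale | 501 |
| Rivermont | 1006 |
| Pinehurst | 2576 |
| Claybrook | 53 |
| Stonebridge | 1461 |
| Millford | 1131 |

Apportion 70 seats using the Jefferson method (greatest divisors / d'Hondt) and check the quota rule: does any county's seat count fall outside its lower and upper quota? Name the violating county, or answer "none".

Standard quotas: Oakdale 5.213, Rivermont 10.467, Pinehurst 26.801, Claybrook 0.551, Stonebridge 15.201, Millford 11.767.
Jefferson allocation: Oakdale 5, Rivermont 10, Pinehurst 28, Claybrook 0, Stonebridge 15, Millford 12.
Pinehurst has quota 26.801 (lower 26, upper 27) but receives 28 — outside the quota interval.

Pinehurst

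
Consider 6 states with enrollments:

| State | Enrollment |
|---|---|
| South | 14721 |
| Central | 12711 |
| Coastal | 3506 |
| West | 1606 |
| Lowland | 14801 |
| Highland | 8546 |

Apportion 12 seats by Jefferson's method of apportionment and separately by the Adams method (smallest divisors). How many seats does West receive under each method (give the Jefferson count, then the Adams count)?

0 and 1

Jefferson: South 3, Central 3, Coastal 0, West 0, Lowland 4, Highland 2.
Adams: South 3, Central 2, Coastal 1, West 1, Lowland 3, Highland 2.
West gets 0 under Jefferson and 1 under Adams.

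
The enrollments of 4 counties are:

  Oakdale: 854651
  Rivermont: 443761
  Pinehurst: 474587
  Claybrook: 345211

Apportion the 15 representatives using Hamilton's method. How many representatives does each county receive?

Standard divisor: 2118210 ÷ 15 = 141214.
Standard quotas: Oakdale 6.0522, Rivermont 3.1425, Pinehurst 3.3608, Claybrook 2.4446.
Lower quotas: Oakdale 6, Rivermont 3, Pinehurst 3, Claybrook 2 (sum 14, leaving 1 seat).
Remainders in descending order: Claybrook 0.4446, Pinehurst 0.3608, Rivermont 0.1425, Oakdale 0.0522.
The surplus seat goes to Claybrook.

Oakdale 6, Rivermont 3, Pinehurst 3, Claybrook 3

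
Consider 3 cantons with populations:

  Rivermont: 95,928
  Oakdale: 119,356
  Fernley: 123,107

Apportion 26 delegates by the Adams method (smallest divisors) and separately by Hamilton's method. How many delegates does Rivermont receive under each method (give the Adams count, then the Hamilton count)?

8 and 7

Adams: Rivermont 8, Oakdale 9, Fernley 9.
Hamilton: Rivermont 7, Oakdale 9, Fernley 10.
Rivermont gets 8 under Adams and 7 under Hamilton.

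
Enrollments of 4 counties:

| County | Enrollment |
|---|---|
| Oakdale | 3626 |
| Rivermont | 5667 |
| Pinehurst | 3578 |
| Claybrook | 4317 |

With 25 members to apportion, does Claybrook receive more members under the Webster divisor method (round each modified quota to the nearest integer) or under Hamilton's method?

Hamilton

Webster: Oakdale 5, Rivermont 9, Pinehurst 5, Claybrook 6.
Hamilton: Oakdale 5, Rivermont 8, Pinehurst 5, Claybrook 7.
Claybrook gets 6 under Webster and 7 under Hamilton.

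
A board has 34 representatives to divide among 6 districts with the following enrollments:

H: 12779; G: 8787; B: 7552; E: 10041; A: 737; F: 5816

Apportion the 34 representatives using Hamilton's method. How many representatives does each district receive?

H 9, G 7, B 6, E 7, A 1, F 4

Standard divisor: 45712 ÷ 34 ≈ 1344.471.
Standard quotas: H 9.5049, G 6.5357, B 5.6171, E 7.4684, A 0.5482, F 4.3259.
Lower quotas: H 9, G 6, B 5, E 7, A 0, F 4 (sum 31, leaving 3 seats).
Remainders in descending order: B 0.6171, A 0.5482, G 0.5357, H 0.5049, E 0.4684, F 0.3259.
The surplus seats go to B, A, G.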